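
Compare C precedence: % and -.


'%' is multiplicative (level 10); '-' is additive (level 9)
Higher level binds tighter
'%' has higher precedence than '-'


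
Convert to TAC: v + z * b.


Break into single-operator statements:
t1 = z * b
t2 = v + t1


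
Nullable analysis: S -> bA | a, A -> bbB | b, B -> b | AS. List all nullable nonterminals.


A nonterminal is nullable iff some alternative derives ε (directly, or every symbol in it is nullable)
Nullable: {}


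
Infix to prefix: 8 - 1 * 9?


'*' binds tighter: tree is (- 8 (* 1 9))
Prefix: - 8 * 1 9


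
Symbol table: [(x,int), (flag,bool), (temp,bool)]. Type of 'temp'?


Lookup 'temp' → type bool


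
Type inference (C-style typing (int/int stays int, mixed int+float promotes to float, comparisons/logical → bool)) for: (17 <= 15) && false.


Operand types: bool && bool
Rule: logical operators take bool operands and yield bool
Result type: bool


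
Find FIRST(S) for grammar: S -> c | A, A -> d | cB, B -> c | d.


Per alternative of S: FIRST(c) = {c}; FIRST(A) = {c, d}
FIRST(S) = {c, d}


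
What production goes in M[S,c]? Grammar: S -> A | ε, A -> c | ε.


For [S, c]: 'c' ∈ FIRST(A)
Entry: S -> A


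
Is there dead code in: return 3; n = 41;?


statement follows a return and is unreachable
Dead: 'n = 41'


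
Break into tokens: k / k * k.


Scan left to right, longest-match per lexeme
Tokens: ID(k), OP(/), ID(k), OP(*), ID(k)


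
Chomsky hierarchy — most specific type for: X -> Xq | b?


Left-linear: every RHS is a terminal or one nonterminal followed by a terminal
Classification: Type 3 (Regular)


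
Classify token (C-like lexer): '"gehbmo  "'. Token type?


Pattern: double-quoted sequence
Type: STRING_LITERAL


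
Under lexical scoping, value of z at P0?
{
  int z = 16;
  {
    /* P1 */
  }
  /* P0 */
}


z declared in the same block as P0
z = 16


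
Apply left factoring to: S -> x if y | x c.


Common prefix: 'x'
Factored: S -> x S', S' -> if y | c


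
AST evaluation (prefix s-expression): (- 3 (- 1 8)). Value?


Evaluate inner: (- 1 8) = -7
Evaluate root: (- 3 -7) = 10
Result: 10


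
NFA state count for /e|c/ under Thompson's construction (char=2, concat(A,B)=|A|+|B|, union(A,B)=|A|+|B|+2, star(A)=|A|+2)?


Syntax tree has 2 char leaf(s), 1 union(s), 0 star(s)
chars contribute 2×2 = 4; each union adds +2; each star adds +2
Total: 4 + 2 + 0 = 6 states


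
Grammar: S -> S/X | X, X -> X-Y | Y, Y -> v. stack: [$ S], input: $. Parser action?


start symbol S on stack, input exhausted
Action: accept


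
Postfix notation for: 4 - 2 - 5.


Left to right (same or higher precedence on left)
Postfix: 4 2 - 5 -


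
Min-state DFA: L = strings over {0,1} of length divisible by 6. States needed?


Track length mod 6: states 0..5, accept at 0
Minimal DFA: 6 states


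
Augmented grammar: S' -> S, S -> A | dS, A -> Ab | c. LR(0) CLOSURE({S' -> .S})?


Start: S' -> .S
For each item with dot before a nonterminal B, add B -> .γ for every B-production
Closure: [S' -> .S, S -> .A, S -> .dS, A -> .Ab, A -> .c]


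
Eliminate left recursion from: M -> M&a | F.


Left-recursive alternatives: M&a; non-recursive: F
Introduce M': M -> FM', M' -> &aM' | ε


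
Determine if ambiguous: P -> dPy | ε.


balanced d^n…y^n: each string has a unique parse
Unambiguous


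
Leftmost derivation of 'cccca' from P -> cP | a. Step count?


Derivation: P => cP => ccP => cccP => ccccP => cccca
Steps: 5


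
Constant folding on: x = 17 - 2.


17 - 2 = 15 at compile time
Optimized: x = 15


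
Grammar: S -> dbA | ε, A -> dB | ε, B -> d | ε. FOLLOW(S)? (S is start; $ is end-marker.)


$ ∈ FOLLOW(S). For each A -> αBβ: add FIRST(β)\{ε} to FOLLOW(B); if β nullable, add FOLLOW(A).
FOLLOW(S) = {$}


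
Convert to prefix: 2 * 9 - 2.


left-to-right (same/higher precedence on left): tree is (- (* 2 9) 2)
Prefix: - * 2 9 2


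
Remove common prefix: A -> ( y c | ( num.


Common prefix: '('
Factored: A -> ( A', A' -> y c | num


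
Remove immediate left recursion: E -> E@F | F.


Left-recursive alternatives: E@F; non-recursive: F
Introduce E': E -> FE', E' -> @FE' | ε


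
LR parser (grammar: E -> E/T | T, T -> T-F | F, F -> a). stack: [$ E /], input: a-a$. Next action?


no handle ('E/' is not any RHS); shift 'a'
Action: shift


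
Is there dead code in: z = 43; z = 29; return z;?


first assignment to z is overwritten before any read
Dead: 'z = 43'


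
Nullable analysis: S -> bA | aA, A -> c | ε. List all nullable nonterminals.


A nonterminal is nullable iff some alternative derives ε (directly, or every symbol in it is nullable)
Nullable: {A}


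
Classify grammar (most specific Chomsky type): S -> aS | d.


Right-linear: every RHS is a terminal or a terminal followed by one nonterminal
Classification: Type 3 (Regular)


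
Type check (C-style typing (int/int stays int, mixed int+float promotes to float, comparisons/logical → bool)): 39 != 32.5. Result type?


Operand types: int != float
Rule: comparison yields bool
Result type: bool


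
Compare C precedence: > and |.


'>' is relational (level 7); '|' is bitwise OR (level 3)
Higher level binds tighter
'>' has higher precedence than '|'


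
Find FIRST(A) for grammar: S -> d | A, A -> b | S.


Per alternative of A: FIRST(b) = {b}; FIRST(S) = {b, d}
FIRST(A) = {b, d}


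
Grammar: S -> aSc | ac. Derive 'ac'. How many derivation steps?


Derivation: S => ac
Steps: 1


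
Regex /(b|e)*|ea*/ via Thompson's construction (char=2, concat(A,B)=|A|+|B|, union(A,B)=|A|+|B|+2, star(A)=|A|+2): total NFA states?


Syntax tree has 4 char leaf(s), 2 union(s), 2 star(s)
chars contribute 4×2 = 8; each union adds +2; each star adds +2
Total: 8 + 4 + 4 = 16 states


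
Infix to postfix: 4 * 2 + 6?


Left to right (same or higher precedence on left)
Postfix: 4 2 * 6 +


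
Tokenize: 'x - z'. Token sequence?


Scan left to right, longest-match per lexeme
Tokens: ID(x), OP(-), ID(z)


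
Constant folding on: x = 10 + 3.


10 + 3 = 13 at compile time
Optimized: x = 13


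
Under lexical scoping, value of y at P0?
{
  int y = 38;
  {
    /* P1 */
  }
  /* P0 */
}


y declared in the same block as P0
y = 38


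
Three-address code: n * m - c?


Break into single-operator statements:
t1 = n * m
t2 = t1 - c


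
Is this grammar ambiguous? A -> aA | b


right-linear, alternatives start with distinct terminals 'a' vs 'b': unique leftmost derivation
Unambiguous


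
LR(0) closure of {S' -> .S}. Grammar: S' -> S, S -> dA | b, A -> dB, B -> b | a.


Start: S' -> .S
For each item with dot before a nonterminal B, add B -> .γ for every B-production
Closure: [S' -> .S, S -> .dA, S -> .b]


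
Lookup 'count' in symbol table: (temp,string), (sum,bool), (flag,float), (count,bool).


Lookup 'count' → type bool


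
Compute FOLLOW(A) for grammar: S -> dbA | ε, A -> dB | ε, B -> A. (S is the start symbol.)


$ ∈ FOLLOW(S). For each A -> αBβ: add FIRST(β)\{ε} to FOLLOW(B); if β nullable, add FOLLOW(A).
FOLLOW(A) = {$}


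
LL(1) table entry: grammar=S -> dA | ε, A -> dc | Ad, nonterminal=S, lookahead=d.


For [S, d]: 'd' ∈ FIRST(dA)
Entry: S -> dA


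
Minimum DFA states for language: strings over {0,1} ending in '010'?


Track the longest suffix of input matching a prefix of '010': 4 classes (prefixes of length 0..3)
Minimal DFA: 4 states


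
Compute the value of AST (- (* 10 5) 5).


Evaluate inner: (* 10 5) = 50
Evaluate root: (- 50 5) = 45
Result: 45


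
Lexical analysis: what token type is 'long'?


Pattern: reserved word
Type: KEYWORD


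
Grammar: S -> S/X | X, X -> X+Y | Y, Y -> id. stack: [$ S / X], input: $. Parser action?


handle 'S/X' on top; lookahead ∈ FOLLOW(S) = {/, $}
Action: reduce (S -> S/X)


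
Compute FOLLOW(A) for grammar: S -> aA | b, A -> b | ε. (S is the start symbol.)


$ ∈ FOLLOW(S). For each A -> αBβ: add FIRST(β)\{ε} to FOLLOW(B); if β nullable, add FOLLOW(A).
FOLLOW(A) = {$}


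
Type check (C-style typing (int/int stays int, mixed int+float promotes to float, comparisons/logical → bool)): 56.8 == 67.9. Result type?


Operand types: float == float
Rule: comparison yields bool
Result type: bool


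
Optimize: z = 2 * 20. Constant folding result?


2 * 20 = 40 at compile time
Optimized: z = 40


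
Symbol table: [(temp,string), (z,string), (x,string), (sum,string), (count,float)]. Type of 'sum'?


Lookup 'sum' → type string


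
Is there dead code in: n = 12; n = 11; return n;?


first assignment to n is overwritten before any read
Dead: 'n = 12'


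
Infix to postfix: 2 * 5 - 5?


Left to right (same or higher precedence on left)
Postfix: 2 5 * 5 -


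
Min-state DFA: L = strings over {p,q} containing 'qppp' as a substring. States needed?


KMP-style automaton: 4 progress states + 1 absorbing accept = 5
Minimal DFA: 5 states


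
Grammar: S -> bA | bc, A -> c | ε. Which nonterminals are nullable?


A nonterminal is nullable iff some alternative derives ε (directly, or every symbol in it is nullable)
Nullable: {A}


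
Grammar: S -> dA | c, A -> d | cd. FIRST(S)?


Per alternative of S: FIRST(dA) = {d}; FIRST(c) = {c}
FIRST(S) = {c, d}


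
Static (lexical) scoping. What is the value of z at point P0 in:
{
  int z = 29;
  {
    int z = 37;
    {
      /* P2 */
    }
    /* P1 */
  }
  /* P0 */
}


z declared in the same block as P0
z = 29


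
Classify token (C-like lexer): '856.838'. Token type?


Pattern: digits with a decimal point
Type: FLOAT_LITERAL


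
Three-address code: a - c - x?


Break into single-operator statements:
t1 = a - c
t2 = t1 - x


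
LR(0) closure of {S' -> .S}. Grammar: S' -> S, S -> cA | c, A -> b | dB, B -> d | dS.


Start: S' -> .S
For each item with dot before a nonterminal B, add B -> .γ for every B-production
Closure: [S' -> .S, S -> .cA, S -> .c]


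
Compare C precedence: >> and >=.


'>>' is shift (level 8); '>=' is relational (level 7)
Higher level binds tighter
'>>' has higher precedence than '>='


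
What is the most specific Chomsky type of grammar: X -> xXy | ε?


Single nonterminal LHS, but x^n y^n is not regular
Classification: Type 2 (Context-Free)


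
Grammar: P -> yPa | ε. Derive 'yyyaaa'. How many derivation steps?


Derivation: P => yPa => yyPaa => yyyPaaa => yyyaaa
Steps: 4


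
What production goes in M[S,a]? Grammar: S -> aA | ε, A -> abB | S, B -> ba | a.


For [S, a]: 'a' ∈ FIRST(aA)
Entry: S -> aA


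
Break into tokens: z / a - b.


Scan left to right, longest-match per lexeme
Tokens: ID(z), OP(/), ID(a), OP(-), ID(b)


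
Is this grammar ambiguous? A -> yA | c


right-linear, alternatives start with distinct terminals 'y' vs 'c': unique leftmost derivation
Unambiguous


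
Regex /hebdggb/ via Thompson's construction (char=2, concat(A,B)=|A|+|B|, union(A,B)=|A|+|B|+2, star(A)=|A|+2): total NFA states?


Syntax tree has 7 char leaf(s), 0 union(s), 0 star(s)
chars contribute 7×2 = 14; each union adds +2; each star adds +2
Total: 14 + 0 + 0 = 14 states


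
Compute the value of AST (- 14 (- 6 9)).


Evaluate inner: (- 6 9) = -3
Evaluate root: (- 14 -3) = 17
Result: 17


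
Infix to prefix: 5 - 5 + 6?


left-to-right (same/higher precedence on left): tree is (+ (- 5 5) 6)
Prefix: + - 5 5 6


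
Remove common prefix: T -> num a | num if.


Common prefix: 'num'
Factored: T -> num T', T' -> a | if


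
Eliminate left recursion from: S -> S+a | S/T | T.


Left-recursive alternatives: S+a, S/T; non-recursive: T
Introduce S': S -> TS', S' -> +aS' | /TS' | ε


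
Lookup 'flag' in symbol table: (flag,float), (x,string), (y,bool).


Lookup 'flag' → type float


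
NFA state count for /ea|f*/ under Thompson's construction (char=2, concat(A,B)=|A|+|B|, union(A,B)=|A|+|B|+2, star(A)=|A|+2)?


Syntax tree has 3 char leaf(s), 1 union(s), 1 star(s)
chars contribute 3×2 = 6; each union adds +2; each star adds +2
Total: 6 + 2 + 2 = 10 states


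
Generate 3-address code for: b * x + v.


Break into single-operator statements:
t1 = b * x
t2 = t1 + v


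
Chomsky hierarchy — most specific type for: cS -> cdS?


LHS has context (more than one symbol) and |LHS| ≤ |RHS|
Classification: Type 1 (Context-Sensitive)


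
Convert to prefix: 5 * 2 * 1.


left-to-right (same/higher precedence on left): tree is (* (* 5 2) 1)
Prefix: * * 5 2 1


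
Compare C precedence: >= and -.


'-' is additive (level 9); '>=' is relational (level 7)
Higher level binds tighter
'-' has higher precedence than '>='


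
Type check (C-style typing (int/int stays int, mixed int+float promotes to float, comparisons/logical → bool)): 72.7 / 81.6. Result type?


Operand types: float / float
Rule: mixed int/float promotes to float; int/int stays int
Result type: float


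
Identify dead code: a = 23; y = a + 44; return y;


a is read by y's definition; y is returned
No dead code


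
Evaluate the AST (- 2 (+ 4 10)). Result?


Evaluate inner: (+ 4 10) = 14
Evaluate root: (- 2 14) = -12
Result: -12


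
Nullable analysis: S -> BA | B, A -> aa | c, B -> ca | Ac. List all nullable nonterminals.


A nonterminal is nullable iff some alternative derives ε (directly, or every symbol in it is nullable)
Nullable: {}


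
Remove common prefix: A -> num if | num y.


Common prefix: 'num'
Factored: A -> num A', A' -> if | y


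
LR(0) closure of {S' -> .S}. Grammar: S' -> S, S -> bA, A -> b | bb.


Start: S' -> .S
For each item with dot before a nonterminal B, add B -> .γ for every B-production
Closure: [S' -> .S, S -> .bA]


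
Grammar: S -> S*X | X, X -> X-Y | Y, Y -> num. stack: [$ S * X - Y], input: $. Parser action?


handle 'X-Y' on top
Action: reduce (X -> X-Y)


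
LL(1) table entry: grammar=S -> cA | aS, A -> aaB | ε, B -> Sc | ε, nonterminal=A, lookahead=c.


For [A, c]: ε is nullable and 'c' ∈ FOLLOW(A)
Entry: A -> ε


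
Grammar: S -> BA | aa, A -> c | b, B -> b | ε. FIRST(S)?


Per alternative of S: FIRST(BA) = {b, c}; FIRST(aa) = {a}
FIRST(S) = {a, b, c}


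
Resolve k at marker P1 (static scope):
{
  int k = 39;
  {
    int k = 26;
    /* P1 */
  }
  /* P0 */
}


k declared in the same block as P1
k = 26


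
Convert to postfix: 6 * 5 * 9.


Left to right (same or higher precedence on left)
Postfix: 6 5 * 9 *


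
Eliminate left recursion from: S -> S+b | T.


Left-recursive alternatives: S+b; non-recursive: T
Introduce S': S -> TS', S' -> +bS' | ε


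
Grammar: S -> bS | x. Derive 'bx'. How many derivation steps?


Derivation: S => bS => bx
Steps: 2


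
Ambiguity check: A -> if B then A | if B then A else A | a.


dangling else: 'if B then if B then a else a' parses two ways
Ambiguous


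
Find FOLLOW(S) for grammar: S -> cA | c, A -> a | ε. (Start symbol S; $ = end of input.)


$ ∈ FOLLOW(S). For each A -> αBβ: add FIRST(β)\{ε} to FOLLOW(B); if β nullable, add FOLLOW(A).
FOLLOW(S) = {$}


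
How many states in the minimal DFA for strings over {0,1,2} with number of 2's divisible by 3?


Track (count of 2) mod 3: states 0..2, accept at 0
Minimal DFA: 3 states


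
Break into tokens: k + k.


Scan left to right, longest-match per lexeme
Tokens: ID(k), OP(+), ID(k)


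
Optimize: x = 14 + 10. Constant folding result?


14 + 10 = 24 at compile time
Optimized: x = 24


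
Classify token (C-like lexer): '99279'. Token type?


Pattern: digits only
Type: INTEGER_LITERAL


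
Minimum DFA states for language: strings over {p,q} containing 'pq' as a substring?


KMP-style automaton: 2 progress states + 1 absorbing accept = 3
Minimal DFA: 3 states


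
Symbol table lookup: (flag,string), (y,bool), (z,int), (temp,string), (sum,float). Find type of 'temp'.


Lookup 'temp' → type string


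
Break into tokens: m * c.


Scan left to right, longest-match per lexeme
Tokens: ID(m), OP(*), ID(c)


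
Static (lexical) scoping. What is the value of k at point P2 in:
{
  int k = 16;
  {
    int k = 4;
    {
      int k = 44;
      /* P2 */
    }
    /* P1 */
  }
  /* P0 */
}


k declared in the same block as P2
k = 44


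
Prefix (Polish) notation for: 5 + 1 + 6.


left-to-right (same/higher precedence on left): tree is (+ (+ 5 1) 6)
Prefix: + + 5 1 6


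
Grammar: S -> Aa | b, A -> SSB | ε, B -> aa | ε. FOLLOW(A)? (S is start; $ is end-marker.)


$ ∈ FOLLOW(S). For each A -> αBβ: add FIRST(β)\{ε} to FOLLOW(B); if β nullable, add FOLLOW(A).
FOLLOW(A) = {a}


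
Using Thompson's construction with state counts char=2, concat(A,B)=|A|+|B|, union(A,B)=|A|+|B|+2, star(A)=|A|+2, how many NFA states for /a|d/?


Syntax tree has 2 char leaf(s), 1 union(s), 0 star(s)
chars contribute 2×2 = 4; each union adds +2; each star adds +2
Total: 4 + 2 + 0 = 6 states


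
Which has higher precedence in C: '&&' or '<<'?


'<<' is shift (level 8); '&&' is logical AND (level 2)
Higher level binds tighter
'<<' has higher precedence than '&&'


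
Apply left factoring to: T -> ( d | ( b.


Common prefix: '('
Factored: T -> ( T', T' -> d | b


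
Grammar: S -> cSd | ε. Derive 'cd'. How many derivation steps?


Derivation: S => cSd => cd
Steps: 2


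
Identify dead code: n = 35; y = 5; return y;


n is assigned but never read
Dead: 'n = 35'


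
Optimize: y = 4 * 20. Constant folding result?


4 * 20 = 80 at compile time
Optimized: y = 80


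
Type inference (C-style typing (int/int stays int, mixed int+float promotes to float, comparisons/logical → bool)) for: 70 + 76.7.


Operand types: int + float
Rule: mixed int/float promotes to float; int/int stays int
Result type: float


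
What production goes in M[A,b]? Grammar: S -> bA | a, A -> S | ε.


For [A, b]: 'b' ∈ FIRST(S)
Entry: A -> S


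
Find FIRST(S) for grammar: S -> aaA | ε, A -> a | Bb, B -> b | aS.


Per alternative of S: FIRST(aaA) = {a}; FIRST(ε) = {ε}
FIRST(S) = {a, ε}


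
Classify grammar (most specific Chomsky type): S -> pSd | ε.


Single nonterminal LHS, but p^n d^n is not regular
Classification: Type 2 (Context-Free)


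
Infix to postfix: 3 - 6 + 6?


Left to right (same or higher precedence on left)
Postfix: 3 6 - 6 +


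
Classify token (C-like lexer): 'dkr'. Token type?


Pattern: letter/underscore followed by alphanumerics, not a keyword
Type: IDENTIFIER


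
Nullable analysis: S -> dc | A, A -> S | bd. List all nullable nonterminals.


A nonterminal is nullable iff some alternative derives ε (directly, or every symbol in it is nullable)
Nullable: {}


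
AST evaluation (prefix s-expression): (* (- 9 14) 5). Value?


Evaluate inner: (- 9 14) = -5
Evaluate root: (* -5 5) = -25
Result: -25


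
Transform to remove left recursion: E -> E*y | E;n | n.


Left-recursive alternatives: E*y, E;n; non-recursive: n
Introduce E': E -> nE', E' -> *yE' | ;nE' | ε


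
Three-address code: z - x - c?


Break into single-operator statements:
t1 = z - x
t2 = t1 - c


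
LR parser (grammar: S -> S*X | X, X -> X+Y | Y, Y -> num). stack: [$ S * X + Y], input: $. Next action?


handle 'X+Y' on top
Action: reduce (X -> X+Y)


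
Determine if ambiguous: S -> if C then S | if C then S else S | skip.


dangling else: 'if C then if C then skip else skip' parses two ways
Ambiguous


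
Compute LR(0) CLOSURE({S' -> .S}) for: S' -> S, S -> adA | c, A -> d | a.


Start: S' -> .S
For each item with dot before a nonterminal B, add B -> .γ for every B-production
Closure: [S' -> .S, S -> .adA, S -> .c]


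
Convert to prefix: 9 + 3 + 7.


left-to-right (same/higher precedence on left): tree is (+ (+ 9 3) 7)
Prefix: + + 9 3 7


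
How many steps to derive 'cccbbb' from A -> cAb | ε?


Derivation: A => cAb => ccAbb => cccAbbb => cccbbb
Steps: 4


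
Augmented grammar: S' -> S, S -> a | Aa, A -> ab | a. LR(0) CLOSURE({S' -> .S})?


Start: S' -> .S
For each item with dot before a nonterminal B, add B -> .γ for every B-production
Closure: [S' -> .S, S -> .a, S -> .Aa, A -> .ab, A -> .a]


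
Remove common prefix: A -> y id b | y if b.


Common prefix: 'y'
Factored: A -> y A', A' -> id b | if b


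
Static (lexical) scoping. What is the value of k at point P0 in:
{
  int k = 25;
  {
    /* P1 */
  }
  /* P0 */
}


k declared in the same block as P0
k = 25


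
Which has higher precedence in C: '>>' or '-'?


'-' is additive (level 9); '>>' is shift (level 8)
Higher level binds tighter
'-' has higher precedence than '>>'


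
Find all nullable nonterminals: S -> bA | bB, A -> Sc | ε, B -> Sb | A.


A nonterminal is nullable iff some alternative derives ε (directly, or every symbol in it is nullable)
Nullable: {A, B}


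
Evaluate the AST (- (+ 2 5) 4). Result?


Evaluate inner: (+ 2 5) = 7
Evaluate root: (- 7 4) = 3
Result: 3


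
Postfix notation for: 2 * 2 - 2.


Left to right (same or higher precedence on left)
Postfix: 2 2 * 2 -


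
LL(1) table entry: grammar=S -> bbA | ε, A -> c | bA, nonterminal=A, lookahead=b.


For [A, b]: 'b' ∈ FIRST(bA)
Entry: A -> bA


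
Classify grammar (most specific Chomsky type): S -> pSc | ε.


Single nonterminal LHS, but p^n c^n is not regular
Classification: Type 2 (Context-Free)


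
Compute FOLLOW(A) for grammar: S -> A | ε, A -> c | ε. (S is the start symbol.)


$ ∈ FOLLOW(S). For each A -> αBβ: add FIRST(β)\{ε} to FOLLOW(B); if β nullable, add FOLLOW(A).
FOLLOW(A) = {$}


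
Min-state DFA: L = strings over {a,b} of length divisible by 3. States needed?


Track length mod 3: states 0..2, accept at 0
Minimal DFA: 3 states


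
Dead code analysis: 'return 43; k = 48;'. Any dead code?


statement follows a return and is unreachable
Dead: 'k = 48'


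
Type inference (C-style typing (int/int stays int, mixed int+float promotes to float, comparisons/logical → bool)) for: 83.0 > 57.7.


Operand types: float > float
Rule: comparison yields bool
Result type: bool


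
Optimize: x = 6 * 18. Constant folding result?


6 * 18 = 108 at compile time
Optimized: x = 108


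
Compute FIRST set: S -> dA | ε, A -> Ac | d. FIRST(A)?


Per alternative of A: FIRST(Ac) = {d}; FIRST(d) = {d}
FIRST(A) = {d}


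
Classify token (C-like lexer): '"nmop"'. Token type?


Pattern: double-quoted sequence
Type: STRING_LITERAL


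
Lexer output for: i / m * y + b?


Scan left to right, longest-match per lexeme
Tokens: ID(i), OP(/), ID(m), OP(*), ID(y), OP(+), ID(b)


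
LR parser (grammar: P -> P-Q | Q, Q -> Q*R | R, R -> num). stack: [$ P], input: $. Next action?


start symbol P on stack, input exhausted
Action: accept


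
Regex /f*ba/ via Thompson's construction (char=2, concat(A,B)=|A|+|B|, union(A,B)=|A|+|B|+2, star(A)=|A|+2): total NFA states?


Syntax tree has 3 char leaf(s), 0 union(s), 1 star(s)
chars contribute 3×2 = 6; each union adds +2; each star adds +2
Total: 6 + 0 + 2 = 8 states


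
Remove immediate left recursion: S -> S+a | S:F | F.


Left-recursive alternatives: S+a, S:F; non-recursive: F
Introduce S': S -> FS', S' -> +aS' | :FS' | ε


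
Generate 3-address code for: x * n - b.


Break into single-operator statements:
t1 = x * n
t2 = t1 - b


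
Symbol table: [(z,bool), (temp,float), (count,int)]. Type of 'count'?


Lookup 'count' → type int


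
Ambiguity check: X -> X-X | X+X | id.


'id-id+id' has two parse trees (no precedence encoded between - and +)
Ambiguous


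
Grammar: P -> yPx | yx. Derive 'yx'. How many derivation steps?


Derivation: P => yx
Steps: 1


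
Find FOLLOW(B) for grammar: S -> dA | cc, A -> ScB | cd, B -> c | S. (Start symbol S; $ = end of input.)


$ ∈ FOLLOW(S). For each A -> αBβ: add FIRST(β)\{ε} to FOLLOW(B); if β nullable, add FOLLOW(A).
FOLLOW(B) = {$, c}


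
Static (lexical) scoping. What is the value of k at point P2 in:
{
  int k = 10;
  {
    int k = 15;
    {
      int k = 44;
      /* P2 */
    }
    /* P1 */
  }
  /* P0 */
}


k declared in the same block as P2
k = 44


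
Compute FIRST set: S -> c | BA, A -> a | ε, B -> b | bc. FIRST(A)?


Per alternative of A: FIRST(a) = {a}; FIRST(ε) = {ε}
FIRST(A) = {a, ε}


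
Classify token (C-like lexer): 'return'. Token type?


Pattern: reserved word
Type: KEYWORD


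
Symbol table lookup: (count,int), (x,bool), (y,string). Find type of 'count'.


Lookup 'count' → type int


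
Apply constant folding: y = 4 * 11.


4 * 11 = 44 at compile time
Optimized: y = 44


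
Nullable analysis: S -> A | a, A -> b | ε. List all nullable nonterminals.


A nonterminal is nullable iff some alternative derives ε (directly, or every symbol in it is nullable)
Nullable: {A, S}


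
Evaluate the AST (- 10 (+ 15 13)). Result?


Evaluate inner: (+ 15 13) = 28
Evaluate root: (- 10 28) = -18
Result: -18


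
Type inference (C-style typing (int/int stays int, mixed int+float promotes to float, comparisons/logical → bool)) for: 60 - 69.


Operand types: int - int
Rule: mixed int/float promotes to float; int/int stays int
Result type: int


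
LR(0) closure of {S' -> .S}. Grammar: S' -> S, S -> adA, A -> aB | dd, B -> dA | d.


Start: S' -> .S
For each item with dot before a nonterminal B, add B -> .γ for every B-production
Closure: [S' -> .S, S -> .adA]


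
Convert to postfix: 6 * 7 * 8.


Left to right (same or higher precedence on left)
Postfix: 6 7 * 8 *


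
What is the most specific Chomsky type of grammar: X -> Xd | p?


Left-linear: every RHS is a terminal or one nonterminal followed by a terminal
Classification: Type 3 (Regular)


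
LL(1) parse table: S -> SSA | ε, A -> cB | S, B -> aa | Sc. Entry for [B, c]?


For [B, c]: 'c' ∈ FIRST(Sc)
Entry: B -> Sc


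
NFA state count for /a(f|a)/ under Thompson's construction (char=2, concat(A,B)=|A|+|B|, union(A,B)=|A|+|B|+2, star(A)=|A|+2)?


Syntax tree has 3 char leaf(s), 1 union(s), 0 star(s)
chars contribute 3×2 = 6; each union adds +2; each star adds +2
Total: 6 + 2 + 0 = 8 states


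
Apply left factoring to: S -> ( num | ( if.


Common prefix: '('
Factored: S -> ( S', S' -> num | if


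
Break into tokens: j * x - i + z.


Scan left to right, longest-match per lexeme
Tokens: ID(j), OP(*), ID(x), OP(-), ID(i), OP(+), ID(z)


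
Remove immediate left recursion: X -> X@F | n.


Left-recursive alternatives: X@F; non-recursive: n
Introduce X': X -> nX', X' -> @FX' | ε


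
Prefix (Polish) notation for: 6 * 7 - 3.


left-to-right (same/higher precedence on left): tree is (- (* 6 7) 3)
Prefix: - * 6 7 3


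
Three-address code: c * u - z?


Break into single-operator statements:
t1 = c * u
t2 = t1 - z


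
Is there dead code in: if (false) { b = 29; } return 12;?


condition is constant false, so the whole block is unreachable
Dead: 'if (false) { b = 29; }'


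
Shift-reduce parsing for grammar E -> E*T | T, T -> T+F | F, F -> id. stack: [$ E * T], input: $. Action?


handle 'E*T' on top; lookahead ∈ FOLLOW(E) = {*, $}
Action: reduce (E -> E*T)


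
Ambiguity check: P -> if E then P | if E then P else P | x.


dangling else: 'if E then if E then x else x' parses two ways
Ambiguous


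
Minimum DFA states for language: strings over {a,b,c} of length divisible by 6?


Track length mod 6: states 0..5, accept at 0
Minimal DFA: 6 states


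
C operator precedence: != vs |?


'!=' is equality (level 6); '|' is bitwise OR (level 3)
Higher level binds tighter
'!=' has higher precedence than '|'


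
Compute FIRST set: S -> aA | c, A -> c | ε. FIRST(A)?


Per alternative of A: FIRST(c) = {c}; FIRST(ε) = {ε}
FIRST(A) = {c, ε}


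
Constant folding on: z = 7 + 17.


7 + 17 = 24 at compile time
Optimized: z = 24


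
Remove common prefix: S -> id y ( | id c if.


Common prefix: 'id'
Factored: S -> id S', S' -> y ( | c if


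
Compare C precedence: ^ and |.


'^' is bitwise XOR (level 4); '|' is bitwise OR (level 3)
Higher level binds tighter
'^' has higher precedence than '|'


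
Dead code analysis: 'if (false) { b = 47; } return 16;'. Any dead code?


condition is constant false, so the whole block is unreachable
Dead: 'if (false) { b = 47; }'


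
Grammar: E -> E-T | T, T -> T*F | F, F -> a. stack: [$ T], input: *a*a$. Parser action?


shift '*' to continue T -> T*F
Action: shift


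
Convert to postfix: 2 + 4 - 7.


Left to right (same or higher precedence on left)
Postfix: 2 4 + 7 -


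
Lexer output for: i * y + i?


Scan left to right, longest-match per lexeme
Tokens: ID(i), OP(*), ID(y), OP(+), ID(i)


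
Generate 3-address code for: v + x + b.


Break into single-operator statements:
t1 = v + x
t2 = t1 + b


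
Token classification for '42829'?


Pattern: digits only
Type: INTEGER_LITERAL


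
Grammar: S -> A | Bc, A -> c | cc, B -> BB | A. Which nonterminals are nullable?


A nonterminal is nullable iff some alternative derives ε (directly, or every symbol in it is nullable)
Nullable: {}


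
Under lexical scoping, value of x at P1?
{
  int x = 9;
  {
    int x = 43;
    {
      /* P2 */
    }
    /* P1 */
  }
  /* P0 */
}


x declared in the same block as P1
x = 43


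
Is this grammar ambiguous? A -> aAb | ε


balanced a^n…b^n: each string has a unique parse
Unambiguous


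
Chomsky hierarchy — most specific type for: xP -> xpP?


LHS has context (more than one symbol) and |LHS| ≤ |RHS|
Classification: Type 1 (Context-Sensitive)


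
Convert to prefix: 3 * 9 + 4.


left-to-right (same/higher precedence on left): tree is (+ (* 3 9) 4)
Prefix: + * 3 9 4


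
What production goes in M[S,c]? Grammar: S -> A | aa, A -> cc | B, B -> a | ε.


For [S, c]: 'c' ∈ FIRST(A)
Entry: S -> A


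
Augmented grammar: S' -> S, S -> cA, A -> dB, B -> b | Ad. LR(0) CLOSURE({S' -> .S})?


Start: S' -> .S
For each item with dot before a nonterminal B, add B -> .γ for every B-production
Closure: [S' -> .S, S -> .cA]


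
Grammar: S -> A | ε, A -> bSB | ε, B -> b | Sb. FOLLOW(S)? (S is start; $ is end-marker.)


$ ∈ FOLLOW(S). For each A -> αBβ: add FIRST(β)\{ε} to FOLLOW(B); if β nullable, add FOLLOW(A).
FOLLOW(S) = {$, b}


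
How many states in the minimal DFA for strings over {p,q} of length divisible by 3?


Track length mod 3: states 0..2, accept at 0
Minimal DFA: 3 states


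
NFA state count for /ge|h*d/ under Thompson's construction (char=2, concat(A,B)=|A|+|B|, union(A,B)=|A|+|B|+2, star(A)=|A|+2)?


Syntax tree has 4 char leaf(s), 1 union(s), 1 star(s)
chars contribute 4×2 = 8; each union adds +2; each star adds +2
Total: 8 + 2 + 2 = 12 states


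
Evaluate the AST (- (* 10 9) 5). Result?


Evaluate inner: (* 10 9) = 90
Evaluate root: (- 90 5) = 85
Result: 85


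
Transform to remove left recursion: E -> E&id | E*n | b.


Left-recursive alternatives: E&id, E*n; non-recursive: b
Introduce E': E -> bE', E' -> &idE' | *nE' | ε


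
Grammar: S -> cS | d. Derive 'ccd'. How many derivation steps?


Derivation: S => cS => ccS => ccd
Steps: 3


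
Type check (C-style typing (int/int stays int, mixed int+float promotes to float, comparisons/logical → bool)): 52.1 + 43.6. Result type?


Operand types: float + float
Rule: mixed int/float promotes to float; int/int stays int
Result type: float


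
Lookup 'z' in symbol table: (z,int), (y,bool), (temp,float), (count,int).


Lookup 'z' → type int


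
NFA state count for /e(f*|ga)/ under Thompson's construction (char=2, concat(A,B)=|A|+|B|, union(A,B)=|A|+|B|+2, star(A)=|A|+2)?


Syntax tree has 4 char leaf(s), 1 union(s), 1 star(s)
chars contribute 4×2 = 8; each union adds +2; each star adds +2
Total: 8 + 2 + 2 = 12 states


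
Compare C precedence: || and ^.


'^' is bitwise XOR (level 4); '||' is logical OR (level 1)
Higher level binds tighter
'^' has higher precedence than '||'


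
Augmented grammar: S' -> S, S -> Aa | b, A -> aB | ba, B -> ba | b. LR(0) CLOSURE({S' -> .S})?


Start: S' -> .S
For each item with dot before a nonterminal B, add B -> .γ for every B-production
Closure: [S' -> .S, S -> .Aa, S -> .b, A -> .aB, A -> .ba]


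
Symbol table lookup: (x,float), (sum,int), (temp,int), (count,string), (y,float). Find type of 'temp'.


Lookup 'temp' → type int


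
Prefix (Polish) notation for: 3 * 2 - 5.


left-to-right (same/higher precedence on left): tree is (- (* 3 2) 5)
Prefix: - * 3 2 5


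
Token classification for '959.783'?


Pattern: digits with a decimal point
Type: FLOAT_LITERAL


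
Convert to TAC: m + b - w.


Break into single-operator statements:
t1 = m + b
t2 = t1 - w


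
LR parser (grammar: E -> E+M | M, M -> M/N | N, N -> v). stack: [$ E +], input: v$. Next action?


no handle ('E+' is not any RHS); shift 'v'
Action: shift


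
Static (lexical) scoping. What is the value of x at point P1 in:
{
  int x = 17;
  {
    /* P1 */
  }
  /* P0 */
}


P1's block does not declare x; resolves to the enclosing declaration at depth 0
x = 17


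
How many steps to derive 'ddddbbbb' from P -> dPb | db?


Derivation: P => dPb => ddPbb => dddPbbb => ddddbbbb
Steps: 4


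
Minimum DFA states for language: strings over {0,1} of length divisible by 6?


Track length mod 6: states 0..5, accept at 0
Minimal DFA: 6 states


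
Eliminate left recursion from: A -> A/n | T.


Left-recursive alternatives: A/n; non-recursive: T
Introduce A': A -> TA', A' -> /nA' | ε


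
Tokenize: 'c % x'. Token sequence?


Scan left to right, longest-match per lexeme
Tokens: ID(c), OP(%), ID(x)


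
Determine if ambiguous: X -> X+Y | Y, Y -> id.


precedence layered via separate nonterminal Y: deterministic
Unambiguous


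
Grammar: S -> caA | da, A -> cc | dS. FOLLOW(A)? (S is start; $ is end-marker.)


$ ∈ FOLLOW(S). For each A -> αBβ: add FIRST(β)\{ε} to FOLLOW(B); if β nullable, add FOLLOW(A).
FOLLOW(A) = {$}


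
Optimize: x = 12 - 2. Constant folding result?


12 - 2 = 10 at compile time
Optimized: x = 10


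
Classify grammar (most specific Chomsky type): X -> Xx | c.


Left-linear: every RHS is a terminal or one nonterminal followed by a terminal
Classification: Type 3 (Regular)


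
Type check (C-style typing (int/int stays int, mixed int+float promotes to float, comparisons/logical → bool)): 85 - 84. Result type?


Operand types: int - int
Rule: mixed int/float promotes to float; int/int stays int
Result type: int


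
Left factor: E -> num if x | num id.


Common prefix: 'num'
Factored: E -> num E', E' -> if x | id


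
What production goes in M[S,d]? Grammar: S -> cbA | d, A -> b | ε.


For [S, d]: 'd' ∈ FIRST(d)
Entry: S -> d


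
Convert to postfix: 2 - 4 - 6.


Left to right (same or higher precedence on left)
Postfix: 2 4 - 6 -


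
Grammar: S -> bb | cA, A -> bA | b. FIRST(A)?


Per alternative of A: FIRST(bA) = {b}; FIRST(b) = {b}
FIRST(A) = {b}


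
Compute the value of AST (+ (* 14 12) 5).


Evaluate inner: (* 14 12) = 168
Evaluate root: (+ 168 5) = 173
Result: 173


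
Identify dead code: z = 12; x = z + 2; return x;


z is read by x's definition; x is returned
No dead code


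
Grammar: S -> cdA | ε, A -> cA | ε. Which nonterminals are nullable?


A nonterminal is nullable iff some alternative derives ε (directly, or every symbol in it is nullable)
Nullable: {A, S}


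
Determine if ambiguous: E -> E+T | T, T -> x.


precedence layered via separate nonterminal T: deterministic
Unambiguous


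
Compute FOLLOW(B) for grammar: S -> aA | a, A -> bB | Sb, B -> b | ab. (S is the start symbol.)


$ ∈ FOLLOW(S). For each A -> αBβ: add FIRST(β)\{ε} to FOLLOW(B); if β nullable, add FOLLOW(A).
FOLLOW(B) = {$, b}


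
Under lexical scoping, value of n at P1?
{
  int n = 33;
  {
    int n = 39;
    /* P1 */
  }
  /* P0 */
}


n declared in the same block as P1
n = 39


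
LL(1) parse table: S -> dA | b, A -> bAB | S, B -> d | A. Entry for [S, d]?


For [S, d]: 'd' ∈ FIRST(dA)
Entry: S -> dA


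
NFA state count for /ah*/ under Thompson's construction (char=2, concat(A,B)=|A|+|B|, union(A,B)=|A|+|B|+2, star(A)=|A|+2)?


Syntax tree has 2 char leaf(s), 0 union(s), 1 star(s)
chars contribute 2×2 = 4; each union adds +2; each star adds +2
Total: 4 + 0 + 2 = 6 states


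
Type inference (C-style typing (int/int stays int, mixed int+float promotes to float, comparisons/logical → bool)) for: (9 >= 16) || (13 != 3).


Operand types: bool || bool
Rule: logical operators take bool operands and yield bool
Result type: bool


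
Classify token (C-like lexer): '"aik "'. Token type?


Pattern: double-quoted sequence
Type: STRING_LITERAL


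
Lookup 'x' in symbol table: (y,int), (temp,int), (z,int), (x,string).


Lookup 'x' → type string


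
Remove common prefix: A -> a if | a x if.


Common prefix: 'a'
Factored: A -> a A', A' -> if | x if


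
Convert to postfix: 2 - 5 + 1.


Left to right (same or higher precedence on left)
Postfix: 2 5 - 1 +


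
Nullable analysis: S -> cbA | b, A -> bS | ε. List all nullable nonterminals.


A nonterminal is nullable iff some alternative derives ε (directly, or every symbol in it is nullable)
Nullable: {A}


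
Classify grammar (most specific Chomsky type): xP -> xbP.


LHS has context (more than one symbol) and |LHS| ≤ |RHS|
Classification: Type 1 (Context-Sensitive)


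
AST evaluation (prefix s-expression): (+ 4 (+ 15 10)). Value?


Evaluate inner: (+ 15 10) = 25
Evaluate root: (+ 4 25) = 29
Result: 29


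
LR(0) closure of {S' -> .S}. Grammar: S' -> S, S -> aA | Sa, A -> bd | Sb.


Start: S' -> .S
For each item with dot before a nonterminal B, add B -> .γ for every B-production
Closure: [S' -> .S, S -> .aA, S -> .Sa]


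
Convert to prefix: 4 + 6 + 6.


left-to-right (same/higher precedence on left): tree is (+ (+ 4 6) 6)
Prefix: + + 4 6 6


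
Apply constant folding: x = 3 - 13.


3 - 13 = -10 at compile time
Optimized: x = -10


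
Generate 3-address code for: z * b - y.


Break into single-operator statements:
t1 = z * b
t2 = t1 - y


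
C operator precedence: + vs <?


'+' is additive (level 9); '<' is relational (level 7)
Higher level binds tighter
'+' has higher precedence than '<'


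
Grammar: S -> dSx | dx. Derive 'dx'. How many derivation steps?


Derivation: S => dx
Steps: 1


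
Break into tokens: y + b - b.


Scan left to right, longest-match per lexeme
Tokens: ID(y), OP(+), ID(b), OP(-), ID(b)


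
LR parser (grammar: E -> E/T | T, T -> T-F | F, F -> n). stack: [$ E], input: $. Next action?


start symbol E on stack, input exhausted
Action: accept


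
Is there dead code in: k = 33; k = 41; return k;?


first assignment to k is overwritten before any read
Dead: 'k = 33'


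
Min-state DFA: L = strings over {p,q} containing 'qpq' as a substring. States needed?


KMP-style automaton: 3 progress states + 1 absorbing accept = 4
Minimal DFA: 4 states
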